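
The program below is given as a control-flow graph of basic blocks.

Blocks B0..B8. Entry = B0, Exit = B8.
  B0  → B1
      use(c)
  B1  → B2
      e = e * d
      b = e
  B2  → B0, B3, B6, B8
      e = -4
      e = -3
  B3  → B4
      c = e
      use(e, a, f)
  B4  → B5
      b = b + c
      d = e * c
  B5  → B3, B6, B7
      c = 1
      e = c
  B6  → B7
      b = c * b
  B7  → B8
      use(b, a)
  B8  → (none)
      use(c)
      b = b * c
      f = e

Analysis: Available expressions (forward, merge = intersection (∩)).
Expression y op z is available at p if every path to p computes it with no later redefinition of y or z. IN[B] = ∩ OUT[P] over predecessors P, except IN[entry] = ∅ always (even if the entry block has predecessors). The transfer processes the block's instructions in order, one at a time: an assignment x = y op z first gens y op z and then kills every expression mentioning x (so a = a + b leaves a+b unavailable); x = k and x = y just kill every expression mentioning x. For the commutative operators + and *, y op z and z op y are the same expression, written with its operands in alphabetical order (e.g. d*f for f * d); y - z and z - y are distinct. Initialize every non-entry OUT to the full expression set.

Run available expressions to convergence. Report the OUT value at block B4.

Answer: {c*e}

Trace:
Converged values:
  B0:  IN={}  OUT={}
  B1:  IN={}  OUT={}
  B2:  IN={}  OUT={}
  B3:  IN={}  OUT={}
  B4:  IN={}  OUT={c*e}
  B5:  IN={c*e}  OUT={}
  B6:  IN={}  OUT={}
  B7:  IN={}  OUT={}
  B8:  IN={}  OUT={}

Merge at B4: IN[B4] = OUT[B3] = {}
Applying B4's transfer function to that IN value gives OUT[B4] (row B4 above).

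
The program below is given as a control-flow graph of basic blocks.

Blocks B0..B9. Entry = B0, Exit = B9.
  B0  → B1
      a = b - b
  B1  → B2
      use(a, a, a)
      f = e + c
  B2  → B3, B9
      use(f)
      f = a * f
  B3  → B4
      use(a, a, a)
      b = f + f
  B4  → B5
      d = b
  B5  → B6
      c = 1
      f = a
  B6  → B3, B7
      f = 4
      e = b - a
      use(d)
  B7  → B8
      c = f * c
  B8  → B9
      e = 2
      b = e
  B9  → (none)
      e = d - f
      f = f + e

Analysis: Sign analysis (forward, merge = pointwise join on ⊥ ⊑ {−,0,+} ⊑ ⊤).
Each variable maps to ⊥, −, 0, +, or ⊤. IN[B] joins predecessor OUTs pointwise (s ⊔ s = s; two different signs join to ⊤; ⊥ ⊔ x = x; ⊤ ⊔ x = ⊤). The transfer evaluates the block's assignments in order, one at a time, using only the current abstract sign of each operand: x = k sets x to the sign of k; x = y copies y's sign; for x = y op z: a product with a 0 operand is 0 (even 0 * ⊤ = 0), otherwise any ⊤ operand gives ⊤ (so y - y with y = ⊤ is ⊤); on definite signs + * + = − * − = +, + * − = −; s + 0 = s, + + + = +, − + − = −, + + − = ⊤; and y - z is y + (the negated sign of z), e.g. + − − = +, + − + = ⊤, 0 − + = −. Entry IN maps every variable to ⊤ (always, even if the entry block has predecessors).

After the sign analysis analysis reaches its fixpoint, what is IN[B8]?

Converged values:
  B0: | IN=(all ⊤) | OUT=(all ⊤)
  B1: | IN=(all ⊤) | OUT=(all ⊤)
  B2: | IN=(all ⊤) | OUT=(all ⊤)
  B3: | IN=(all ⊤) | OUT=(all ⊤)
  B4: | IN=(all ⊤) | OUT=(all ⊤)
  B5: | IN=(all ⊤) | OUT={c:+; rest ⊤}
  B6: | IN={c:+; rest ⊤} | OUT={c:+, f:+; rest ⊤}
  B7: | IN={c:+, f:+; rest ⊤} | OUT={c:+, f:+; rest ⊤}
  B8: | IN={c:+, f:+; rest ⊤} | OUT={b:+, c:+, e:+, f:+; rest ⊤}
  B9: | IN=(all ⊤) | OUT=(all ⊤)

Merge at B8: IN[B8] = OUT[B7] = {a: ⊤, b: ⊤, c: +, d: ⊤, e: ⊤, f: +}

Answer: {a: ⊤, b: ⊤, c: +, d: ⊤, e: ⊤, f: +}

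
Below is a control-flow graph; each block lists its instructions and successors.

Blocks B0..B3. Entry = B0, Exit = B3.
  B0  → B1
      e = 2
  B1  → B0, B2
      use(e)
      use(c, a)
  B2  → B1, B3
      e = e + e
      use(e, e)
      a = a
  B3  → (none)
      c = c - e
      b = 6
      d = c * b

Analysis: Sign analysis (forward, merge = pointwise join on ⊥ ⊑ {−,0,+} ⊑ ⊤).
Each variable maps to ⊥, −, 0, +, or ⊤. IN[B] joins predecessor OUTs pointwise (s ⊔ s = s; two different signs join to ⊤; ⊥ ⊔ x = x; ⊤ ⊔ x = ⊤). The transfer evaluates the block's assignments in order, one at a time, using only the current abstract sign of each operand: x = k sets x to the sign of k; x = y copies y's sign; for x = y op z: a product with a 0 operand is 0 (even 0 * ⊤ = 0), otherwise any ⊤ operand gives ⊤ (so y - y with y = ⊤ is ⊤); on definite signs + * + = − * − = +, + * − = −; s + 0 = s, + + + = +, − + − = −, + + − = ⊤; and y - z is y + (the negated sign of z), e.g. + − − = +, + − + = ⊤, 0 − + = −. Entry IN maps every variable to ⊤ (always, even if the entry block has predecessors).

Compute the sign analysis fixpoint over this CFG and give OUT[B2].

Fixpoint table:
  B0:   IN=(all ⊤)   OUT={e:+; rest ⊤}
  B1:   IN={e:+; rest ⊤}   OUT={e:+; rest ⊤}
  B2:   IN={e:+; rest ⊤}   OUT={e:+; rest ⊤}
  B3:   IN={e:+; rest ⊤}   OUT={b:+, e:+; rest ⊤}

Merge at B2: IN[B2] = OUT[B1] = {a: ⊤, b: ⊤, c: ⊤, d: ⊤, e: +, f: ⊤}
Applying B2's transfer function to that IN value gives OUT[B2] (row B2 above).

Answer: {a: ⊤, b: ⊤, c: ⊤, d: ⊤, e: +, f: ⊤}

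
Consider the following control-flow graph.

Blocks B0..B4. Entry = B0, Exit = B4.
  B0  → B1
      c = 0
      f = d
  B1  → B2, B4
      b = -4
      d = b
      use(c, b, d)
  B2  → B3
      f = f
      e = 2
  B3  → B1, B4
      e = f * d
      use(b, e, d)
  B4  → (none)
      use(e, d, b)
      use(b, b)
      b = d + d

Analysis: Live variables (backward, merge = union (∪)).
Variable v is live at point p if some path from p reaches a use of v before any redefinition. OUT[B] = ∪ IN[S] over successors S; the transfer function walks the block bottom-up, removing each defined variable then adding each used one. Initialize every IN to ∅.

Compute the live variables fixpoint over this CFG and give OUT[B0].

Answer: {c, e, f}

Working:
Fixpoint table:
  B0:   IN={d, e}   OUT={c, e, f}
  B1:   IN={c, e, f}   OUT={b, c, d, e, f}
  B2:   IN={b, c, d, f}   OUT={b, c, d, f}
  B3:   IN={b, c, d, f}   OUT={b, c, d, e, f}
  B4:   IN={b, d, e}   OUT={}

Merge at B0: OUT[B0] = IN[B1] = {c, e, f}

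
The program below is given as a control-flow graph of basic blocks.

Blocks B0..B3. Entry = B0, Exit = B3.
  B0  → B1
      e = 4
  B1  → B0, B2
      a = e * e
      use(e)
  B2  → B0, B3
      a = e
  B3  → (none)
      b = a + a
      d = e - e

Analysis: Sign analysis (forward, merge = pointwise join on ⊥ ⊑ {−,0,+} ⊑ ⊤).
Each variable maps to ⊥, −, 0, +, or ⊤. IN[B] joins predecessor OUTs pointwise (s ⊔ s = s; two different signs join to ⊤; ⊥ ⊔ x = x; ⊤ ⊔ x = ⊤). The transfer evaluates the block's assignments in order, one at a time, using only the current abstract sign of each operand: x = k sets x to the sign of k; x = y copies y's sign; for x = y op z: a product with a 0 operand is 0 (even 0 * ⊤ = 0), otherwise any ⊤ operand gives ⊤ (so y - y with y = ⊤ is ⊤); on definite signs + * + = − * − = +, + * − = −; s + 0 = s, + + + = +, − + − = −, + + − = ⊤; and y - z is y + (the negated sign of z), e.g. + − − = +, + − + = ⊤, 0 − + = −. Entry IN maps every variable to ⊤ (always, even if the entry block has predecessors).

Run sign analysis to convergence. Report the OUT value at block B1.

Answer: {a: +, b: ⊤, c: ⊤, d: ⊤, e: +, f: ⊤}

Working:
Converged values:
  B0:  IN=(all ⊤)  OUT={e:+; rest ⊤}
  B1:  IN={e:+; rest ⊤}  OUT={a:+, e:+; rest ⊤}
  B2:  IN={a:+, e:+; rest ⊤}  OUT={a:+, e:+; rest ⊤}
  B3:  IN={a:+, e:+; rest ⊤}  OUT={a:+, b:+, e:+; rest ⊤}

Merge at B1: IN[B1] = OUT[B0] = {a: ⊤, b: ⊤, c: ⊤, d: ⊤, e: +, f: ⊤}
Applying B1's transfer function to that IN value gives OUT[B1] (row B1 above).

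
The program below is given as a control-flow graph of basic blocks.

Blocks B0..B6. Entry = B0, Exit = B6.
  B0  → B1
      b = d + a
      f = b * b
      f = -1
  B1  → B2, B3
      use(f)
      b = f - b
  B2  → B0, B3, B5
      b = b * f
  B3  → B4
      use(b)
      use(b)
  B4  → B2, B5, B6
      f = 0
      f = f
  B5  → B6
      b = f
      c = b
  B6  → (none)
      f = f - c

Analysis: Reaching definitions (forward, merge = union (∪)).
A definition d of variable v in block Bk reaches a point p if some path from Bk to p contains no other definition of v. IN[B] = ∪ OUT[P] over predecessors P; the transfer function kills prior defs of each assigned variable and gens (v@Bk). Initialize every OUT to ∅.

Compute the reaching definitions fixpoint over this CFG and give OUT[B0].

Fixpoint table:
  B0:  IN={b@B2, f@B0, f@B4}  OUT={b@B0, f@B0}
  B1:  IN={b@B0, f@B0}  OUT={b@B1, f@B0}
  B2:  IN={b@B1, b@B2, f@B0, f@B4}  OUT={b@B2, f@B0, f@B4}
  B3:  IN={b@B1, b@B2, f@B0, f@B4}  OUT={b@B1, b@B2, f@B0, f@B4}
  B4:  IN={b@B1, b@B2, f@B0, f@B4}  OUT={b@B1, b@B2, f@B4}
  B5:  IN={b@B1, b@B2, f@B0, f@B4}  OUT={b@B5, c@B5, f@B0, f@B4}
  B6:  IN={b@B1, b@B2, b@B5, c@B5, f@B0, f@B4}  OUT={b@B1, b@B2, b@B5, c@B5, f@B6}

Merge at B0 (entry node, so the boundary value {} is joined with the incoming edge(s)): IN[B0] = {} ⊔ OUT[B2] = {b@B2, f@B0, f@B4}
Applying B0's transfer function to that IN value gives OUT[B0] (row B0 above).

Answer: {b@B0, f@B0}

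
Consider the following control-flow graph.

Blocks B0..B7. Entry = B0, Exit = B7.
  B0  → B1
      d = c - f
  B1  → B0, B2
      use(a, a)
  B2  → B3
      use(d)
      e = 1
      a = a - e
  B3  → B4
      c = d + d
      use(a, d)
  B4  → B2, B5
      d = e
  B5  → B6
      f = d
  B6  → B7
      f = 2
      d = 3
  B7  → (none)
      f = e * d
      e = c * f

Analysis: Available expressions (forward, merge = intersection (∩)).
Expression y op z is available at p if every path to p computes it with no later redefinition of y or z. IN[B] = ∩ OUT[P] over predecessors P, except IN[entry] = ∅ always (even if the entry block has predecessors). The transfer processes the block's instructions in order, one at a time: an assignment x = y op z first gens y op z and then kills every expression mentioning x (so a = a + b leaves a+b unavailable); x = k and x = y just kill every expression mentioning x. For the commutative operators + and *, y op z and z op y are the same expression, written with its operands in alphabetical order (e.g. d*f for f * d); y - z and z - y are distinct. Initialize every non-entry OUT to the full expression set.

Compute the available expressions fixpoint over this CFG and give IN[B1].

Answer: {c-f}

Trace:
Fixpoint table:
  B0:   IN={}   OUT={c-f}
  B1:   IN={c-f}   OUT={c-f}
  B2:   IN={}   OUT={}
  B3:   IN={}   OUT={d+d}
  B4:   IN={d+d}   OUT={}
  B5:   IN={}   OUT={}
  B6:   IN={}   OUT={}
  B7:   IN={}   OUT={c*f}

Merge at B1: IN[B1] = OUT[B0] = {c-f}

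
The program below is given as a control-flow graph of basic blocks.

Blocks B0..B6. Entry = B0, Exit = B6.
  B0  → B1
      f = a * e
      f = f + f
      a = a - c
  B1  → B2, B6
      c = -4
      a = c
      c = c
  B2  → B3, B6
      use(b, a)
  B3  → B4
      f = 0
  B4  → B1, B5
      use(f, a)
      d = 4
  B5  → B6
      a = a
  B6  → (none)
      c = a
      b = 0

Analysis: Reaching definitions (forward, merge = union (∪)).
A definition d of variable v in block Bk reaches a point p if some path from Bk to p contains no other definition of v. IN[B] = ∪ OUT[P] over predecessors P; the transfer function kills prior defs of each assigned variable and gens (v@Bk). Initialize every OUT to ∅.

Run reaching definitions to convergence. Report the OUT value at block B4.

Answer: {a@B1, c@B1, d@B4, f@B3}

Trace:
Per-block solution:
  B0: | IN={} | OUT={a@B0, f@B0}
  B1: | IN={a@B0, a@B1, c@B1, d@B4, f@B0, f@B3} | OUT={a@B1, c@B1, d@B4, f@B0, f@B3}
  B2: | IN={a@B1, c@B1, d@B4, f@B0, f@B3} | OUT={a@B1, c@B1, d@B4, f@B0, f@B3}
  B3: | IN={a@B1, c@B1, d@B4, f@B0, f@B3} | OUT={a@B1, c@B1, d@B4, f@B3}
  B4: | IN={a@B1, c@B1, d@B4, f@B3} | OUT={a@B1, c@B1, d@B4, f@B3}
  B5: | IN={a@B1, c@B1, d@B4, f@B3} | OUT={a@B5, c@B1, d@B4, f@B3}
  B6: | IN={a@B1, a@B5, c@B1, d@B4, f@B0, f@B3} | OUT={a@B1, a@B5, b@B6, c@B6, d@B4, f@B0, f@B3}

Merge at B4: IN[B4] = OUT[B3] = {a@B1, c@B1, d@B4, f@B3}
Applying B4's transfer function to that IN value gives OUT[B4] (row B4 above).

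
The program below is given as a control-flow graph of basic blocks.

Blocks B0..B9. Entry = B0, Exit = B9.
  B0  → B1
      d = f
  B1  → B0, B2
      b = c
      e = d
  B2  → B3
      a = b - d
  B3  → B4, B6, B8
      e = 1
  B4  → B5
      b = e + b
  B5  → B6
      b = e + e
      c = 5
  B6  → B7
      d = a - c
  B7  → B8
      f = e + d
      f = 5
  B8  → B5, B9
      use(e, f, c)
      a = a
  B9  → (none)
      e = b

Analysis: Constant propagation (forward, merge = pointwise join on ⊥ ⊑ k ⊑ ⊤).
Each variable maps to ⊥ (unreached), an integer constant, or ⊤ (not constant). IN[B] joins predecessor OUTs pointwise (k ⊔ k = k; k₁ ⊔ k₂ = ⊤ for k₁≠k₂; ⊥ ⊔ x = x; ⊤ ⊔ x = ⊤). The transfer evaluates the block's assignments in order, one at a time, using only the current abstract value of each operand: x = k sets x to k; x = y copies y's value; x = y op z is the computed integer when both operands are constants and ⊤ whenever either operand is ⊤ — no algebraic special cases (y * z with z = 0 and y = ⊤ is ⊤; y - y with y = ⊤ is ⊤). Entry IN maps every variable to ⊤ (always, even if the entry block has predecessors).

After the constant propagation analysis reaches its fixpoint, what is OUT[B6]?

Answer: {a: ⊤, b: ⊤, c: ⊤, d: ⊤, e: 1, f: ⊤}

Derivation:
Per-block solution:
  B0:   IN=(all ⊤)   OUT=(all ⊤)
  B1:   IN=(all ⊤)   OUT=(all ⊤)
  B2:   IN=(all ⊤)   OUT=(all ⊤)
  B3:   IN=(all ⊤)   OUT={e:1; rest ⊤}
  B4:   IN={e:1; rest ⊤}   OUT={e:1; rest ⊤}
  B5:   IN={e:1; rest ⊤}   OUT={b:2, c:5, e:1; rest ⊤}
  B6:   IN={e:1; rest ⊤}   OUT={e:1; rest ⊤}
  B7:   IN={e:1; rest ⊤}   OUT={e:1, f:5; rest ⊤}
  B8:   IN={e:1; rest ⊤}   OUT={e:1; rest ⊤}
  B9:   IN={e:1; rest ⊤}   OUT=(all ⊤)

Merge at B6: IN[B6] = OUT[B3] ⊔ OUT[B5] = {a: ⊤, b: ⊤, c: ⊤, d: ⊤, e: 1, f: ⊤}
Applying B6's transfer function to that IN value gives OUT[B6] (row B6 above).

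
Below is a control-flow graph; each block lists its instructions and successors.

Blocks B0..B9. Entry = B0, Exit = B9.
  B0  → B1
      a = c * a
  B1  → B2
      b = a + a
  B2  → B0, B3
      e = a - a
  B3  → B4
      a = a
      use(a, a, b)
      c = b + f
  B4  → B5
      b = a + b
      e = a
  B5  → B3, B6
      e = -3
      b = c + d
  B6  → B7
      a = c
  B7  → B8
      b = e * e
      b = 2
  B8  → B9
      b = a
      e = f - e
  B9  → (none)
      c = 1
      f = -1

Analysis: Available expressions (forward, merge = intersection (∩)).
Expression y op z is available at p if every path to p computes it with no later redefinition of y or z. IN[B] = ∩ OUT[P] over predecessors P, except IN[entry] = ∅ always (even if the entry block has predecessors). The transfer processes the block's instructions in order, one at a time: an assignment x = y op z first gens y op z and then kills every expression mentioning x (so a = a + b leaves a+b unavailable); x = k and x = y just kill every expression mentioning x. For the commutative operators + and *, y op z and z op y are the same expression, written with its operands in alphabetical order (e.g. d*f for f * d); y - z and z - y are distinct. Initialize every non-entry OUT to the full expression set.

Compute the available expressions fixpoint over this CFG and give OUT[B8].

Fixpoint table:
  B0:   IN={}   OUT={}
  B1:   IN={}   OUT={a+a}
  B2:   IN={a+a}   OUT={a+a, a-a}
  B3:   IN={}   OUT={b+f}
  B4:   IN={b+f}   OUT={}
  B5:   IN={}   OUT={c+d}
  B6:   IN={c+d}   OUT={c+d}
  B7:   IN={c+d}   OUT={c+d, e*e}
  B8:   IN={c+d, e*e}   OUT={c+d}
  B9:   IN={c+d}   OUT={}

Merge at B8: IN[B8] = OUT[B7] = {c+d, e*e}
Applying B8's transfer function to that IN value gives OUT[B8] (row B8 above).

Answer: {c+d}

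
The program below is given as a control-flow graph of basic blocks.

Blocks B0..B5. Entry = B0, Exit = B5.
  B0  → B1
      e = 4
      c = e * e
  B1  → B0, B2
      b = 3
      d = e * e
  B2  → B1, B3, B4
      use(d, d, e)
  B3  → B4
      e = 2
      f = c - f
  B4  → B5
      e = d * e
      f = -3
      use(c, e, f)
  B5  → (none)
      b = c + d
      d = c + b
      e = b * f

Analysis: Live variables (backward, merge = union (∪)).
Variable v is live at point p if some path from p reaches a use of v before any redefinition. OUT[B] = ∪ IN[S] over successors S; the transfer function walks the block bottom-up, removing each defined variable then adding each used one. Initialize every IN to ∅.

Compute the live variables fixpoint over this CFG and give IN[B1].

Answer: {c, e, f}

Working:
Converged values:
  B0:  IN={f}  OUT={c, e, f}
  B1:  IN={c, e, f}  OUT={c, d, e, f}
  B2:  IN={c, d, e, f}  OUT={c, d, e, f}
  B3:  IN={c, d, f}  OUT={c, d, e}
  B4:  IN={c, d, e}  OUT={c, d, f}
  B5:  IN={c, d, f}  OUT={}

Merge at B1: OUT[B1] = IN[B0] ⊔ IN[B2] = {c, d, e, f}
Applying B1's transfer function to that OUT value gives IN[B1] (row B1 above).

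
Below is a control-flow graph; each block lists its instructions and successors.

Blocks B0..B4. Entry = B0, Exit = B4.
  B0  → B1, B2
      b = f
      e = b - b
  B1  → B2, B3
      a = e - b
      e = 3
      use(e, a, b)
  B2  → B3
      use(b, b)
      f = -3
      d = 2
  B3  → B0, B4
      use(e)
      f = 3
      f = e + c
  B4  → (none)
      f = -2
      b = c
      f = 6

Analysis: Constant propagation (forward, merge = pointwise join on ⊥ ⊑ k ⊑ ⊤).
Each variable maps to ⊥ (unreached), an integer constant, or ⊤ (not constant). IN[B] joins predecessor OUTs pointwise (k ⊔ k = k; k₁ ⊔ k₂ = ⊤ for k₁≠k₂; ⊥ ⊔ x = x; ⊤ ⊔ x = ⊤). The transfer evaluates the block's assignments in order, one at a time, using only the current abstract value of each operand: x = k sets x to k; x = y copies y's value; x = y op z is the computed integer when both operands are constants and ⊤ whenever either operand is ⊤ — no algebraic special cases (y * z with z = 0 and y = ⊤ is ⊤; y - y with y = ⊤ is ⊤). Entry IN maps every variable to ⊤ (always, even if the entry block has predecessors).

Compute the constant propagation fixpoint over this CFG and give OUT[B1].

Converged values:
  B0:   IN=(all ⊤)   OUT=(all ⊤)
  B1:   IN=(all ⊤)   OUT={e:3; rest ⊤}
  B2:   IN=(all ⊤)   OUT={d:2, f:-3; rest ⊤}
  B3:   IN=(all ⊤)   OUT=(all ⊤)
  B4:   IN=(all ⊤)   OUT={f:6; rest ⊤}

Merge at B1: IN[B1] = OUT[B0] = {a: ⊤, b: ⊤, c: ⊤, d: ⊤, e: ⊤, f: ⊤}
Applying B1's transfer function to that IN value gives OUT[B1] (row B1 above).

Answer: {a: ⊤, b: ⊤, c: ⊤, d: ⊤, e: 3, f: ⊤}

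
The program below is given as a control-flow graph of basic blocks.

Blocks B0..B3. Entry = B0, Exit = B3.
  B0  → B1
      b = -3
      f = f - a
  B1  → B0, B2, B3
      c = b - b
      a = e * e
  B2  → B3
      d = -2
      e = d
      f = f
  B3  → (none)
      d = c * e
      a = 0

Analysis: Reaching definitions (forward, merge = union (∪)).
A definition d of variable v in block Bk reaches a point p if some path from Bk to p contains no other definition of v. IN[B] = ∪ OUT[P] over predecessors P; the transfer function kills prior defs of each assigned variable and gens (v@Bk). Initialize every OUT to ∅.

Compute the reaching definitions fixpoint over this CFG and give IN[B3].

Per-block solution:
  B0:   IN={a@B1, b@B0, c@B1, f@B0}   OUT={a@B1, b@B0, c@B1, f@B0}
  B1:   IN={a@B1, b@B0, c@B1, f@B0}   OUT={a@B1, b@B0, c@B1, f@B0}
  B2:   IN={a@B1, b@B0, c@B1, f@B0}   OUT={a@B1, b@B0, c@B1, d@B2, e@B2, f@B2}
  B3:   IN={a@B1, b@B0, c@B1, d@B2, e@B2, f@B0, f@B2}   OUT={a@B3, b@B0, c@B1, d@B3, e@B2, f@B0, f@B2}

Merge at B3: IN[B3] = OUT[B1] ⊔ OUT[B2] = {a@B1, b@B0, c@B1, d@B2, e@B2, f@B0, f@B2}

Answer: {a@B1, b@B0, c@B1, d@B2, e@B2, f@B0, f@B2}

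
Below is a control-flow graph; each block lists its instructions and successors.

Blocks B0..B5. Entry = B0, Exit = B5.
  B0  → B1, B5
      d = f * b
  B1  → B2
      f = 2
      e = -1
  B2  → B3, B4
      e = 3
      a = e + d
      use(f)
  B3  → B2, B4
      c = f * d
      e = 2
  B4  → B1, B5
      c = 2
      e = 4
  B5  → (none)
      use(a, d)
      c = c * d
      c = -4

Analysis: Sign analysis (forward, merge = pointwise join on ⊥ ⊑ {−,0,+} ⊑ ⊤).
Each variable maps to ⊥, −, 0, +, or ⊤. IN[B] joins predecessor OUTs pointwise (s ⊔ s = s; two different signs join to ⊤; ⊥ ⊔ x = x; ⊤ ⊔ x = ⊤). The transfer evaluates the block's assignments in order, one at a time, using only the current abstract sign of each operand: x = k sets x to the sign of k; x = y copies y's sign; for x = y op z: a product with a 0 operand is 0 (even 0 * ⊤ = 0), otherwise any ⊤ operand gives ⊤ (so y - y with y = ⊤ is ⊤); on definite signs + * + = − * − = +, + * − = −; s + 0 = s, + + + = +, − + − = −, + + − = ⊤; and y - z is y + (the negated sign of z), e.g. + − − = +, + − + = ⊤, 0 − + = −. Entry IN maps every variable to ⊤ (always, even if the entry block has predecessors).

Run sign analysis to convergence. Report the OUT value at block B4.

Per-block solution:
  B0:  IN=(all ⊤)  OUT=(all ⊤)
  B1:  IN=(all ⊤)  OUT={e:-, f:+; rest ⊤}
  B2:  IN={f:+; rest ⊤}  OUT={e:+, f:+; rest ⊤}
  B3:  IN={e:+, f:+; rest ⊤}  OUT={e:+, f:+; rest ⊤}
  B4:  IN={e:+, f:+; rest ⊤}  OUT={c:+, e:+, f:+; rest ⊤}
  B5:  IN=(all ⊤)  OUT={c:-; rest ⊤}

Merge at B4: IN[B4] = OUT[B2] ⊔ OUT[B3] = {a: ⊤, b: ⊤, c: ⊤, d: ⊤, e: +, f: +}
Applying B4's transfer function to that IN value gives OUT[B4] (row B4 above).

Answer: {a: ⊤, b: ⊤, c: +, d: ⊤, e: +, f: +}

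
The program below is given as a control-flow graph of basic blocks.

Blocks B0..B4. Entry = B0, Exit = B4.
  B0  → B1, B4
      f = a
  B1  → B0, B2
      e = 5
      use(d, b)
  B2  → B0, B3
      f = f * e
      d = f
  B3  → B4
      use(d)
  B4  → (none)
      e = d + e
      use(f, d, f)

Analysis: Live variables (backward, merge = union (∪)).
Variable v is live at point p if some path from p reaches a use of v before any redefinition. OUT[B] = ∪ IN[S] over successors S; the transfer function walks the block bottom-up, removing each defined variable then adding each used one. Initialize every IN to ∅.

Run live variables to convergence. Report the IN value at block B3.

Fixpoint table:
  B0: | IN={a, b, d, e} | OUT={a, b, d, e, f}
  B1: | IN={a, b, d, f} | OUT={a, b, d, e, f}
  B2: | IN={a, b, e, f} | OUT={a, b, d, e, f}
  B3: | IN={d, e, f} | OUT={d, e, f}
  B4: | IN={d, e, f} | OUT={}

Merge at B3: OUT[B3] = IN[B4] = {d, e, f}
Applying B3's transfer function to that OUT value gives IN[B3] (row B3 above).

Answer: {d, e, f}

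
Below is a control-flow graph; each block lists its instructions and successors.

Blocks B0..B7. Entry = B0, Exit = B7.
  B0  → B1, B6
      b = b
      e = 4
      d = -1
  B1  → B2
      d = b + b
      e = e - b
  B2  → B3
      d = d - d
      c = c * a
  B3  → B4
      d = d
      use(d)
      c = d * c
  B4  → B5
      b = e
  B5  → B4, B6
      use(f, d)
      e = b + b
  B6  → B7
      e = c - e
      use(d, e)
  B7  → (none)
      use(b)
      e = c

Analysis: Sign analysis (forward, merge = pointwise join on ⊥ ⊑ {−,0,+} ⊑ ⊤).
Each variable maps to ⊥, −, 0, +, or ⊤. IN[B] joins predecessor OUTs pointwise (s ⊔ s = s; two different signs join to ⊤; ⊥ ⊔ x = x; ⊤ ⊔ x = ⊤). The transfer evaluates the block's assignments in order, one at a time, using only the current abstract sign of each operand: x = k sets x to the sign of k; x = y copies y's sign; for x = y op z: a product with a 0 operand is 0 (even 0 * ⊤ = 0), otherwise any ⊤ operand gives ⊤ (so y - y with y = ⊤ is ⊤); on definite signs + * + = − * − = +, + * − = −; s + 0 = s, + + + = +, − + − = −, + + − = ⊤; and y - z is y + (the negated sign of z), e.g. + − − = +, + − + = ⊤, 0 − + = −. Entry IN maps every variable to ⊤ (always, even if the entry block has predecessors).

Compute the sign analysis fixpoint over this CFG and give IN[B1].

Answer: {a: ⊤, b: ⊤, c: ⊤, d: -, e: +, f: ⊤}

Trace:
Per-block solution:
  B0: | IN=(all ⊤) | OUT={d:-, e:+; rest ⊤}
  B1: | IN={d:-, e:+; rest ⊤} | OUT=(all ⊤)
  B2: | IN=(all ⊤) | OUT=(all ⊤)
  B3: | IN=(all ⊤) | OUT=(all ⊤)
  B4: | IN=(all ⊤) | OUT=(all ⊤)
  B5: | IN=(all ⊤) | OUT=(all ⊤)
  B6: | IN=(all ⊤) | OUT=(all ⊤)
  B7: | IN=(all ⊤) | OUT=(all ⊤)

Merge at B1: IN[B1] = OUT[B0] = {a: ⊤, b: ⊤, c: ⊤, d: -, e: +, f: ⊤}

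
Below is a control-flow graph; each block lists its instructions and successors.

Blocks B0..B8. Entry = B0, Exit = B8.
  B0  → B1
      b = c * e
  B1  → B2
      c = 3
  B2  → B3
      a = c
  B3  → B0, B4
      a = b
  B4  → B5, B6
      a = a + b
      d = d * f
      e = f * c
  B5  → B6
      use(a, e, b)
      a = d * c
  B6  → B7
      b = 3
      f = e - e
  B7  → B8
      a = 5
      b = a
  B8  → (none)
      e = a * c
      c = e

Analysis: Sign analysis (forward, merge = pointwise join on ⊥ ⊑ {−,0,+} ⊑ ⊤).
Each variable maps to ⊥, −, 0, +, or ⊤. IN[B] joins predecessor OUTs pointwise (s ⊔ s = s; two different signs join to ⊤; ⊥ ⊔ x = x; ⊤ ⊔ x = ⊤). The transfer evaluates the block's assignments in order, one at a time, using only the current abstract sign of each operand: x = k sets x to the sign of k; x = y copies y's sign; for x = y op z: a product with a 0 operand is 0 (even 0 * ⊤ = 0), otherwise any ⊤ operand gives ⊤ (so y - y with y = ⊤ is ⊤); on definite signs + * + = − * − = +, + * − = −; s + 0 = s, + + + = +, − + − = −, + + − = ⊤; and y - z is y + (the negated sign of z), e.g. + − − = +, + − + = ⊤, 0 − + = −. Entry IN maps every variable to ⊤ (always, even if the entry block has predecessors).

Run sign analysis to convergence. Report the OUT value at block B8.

Per-block solution:
  B0:   IN=(all ⊤)   OUT=(all ⊤)
  B1:   IN=(all ⊤)   OUT={c:+; rest ⊤}
  B2:   IN={c:+; rest ⊤}   OUT={a:+, c:+; rest ⊤}
  B3:   IN={a:+, c:+; rest ⊤}   OUT={c:+; rest ⊤}
  B4:   IN={c:+; rest ⊤}   OUT={c:+; rest ⊤}
  B5:   IN={c:+; rest ⊤}   OUT={c:+; rest ⊤}
  B6:   IN={c:+; rest ⊤}   OUT={b:+, c:+; rest ⊤}
  B7:   IN={b:+, c:+; rest ⊤}   OUT={a:+, b:+, c:+; rest ⊤}
  B8:   IN={a:+, b:+, c:+; rest ⊤}   OUT={a:+, b:+, c:+, e:+; rest ⊤}

Merge at B8: IN[B8] = OUT[B7] = {a: +, b: +, c: +, d: ⊤, e: ⊤, f: ⊤}
Applying B8's transfer function to that IN value gives OUT[B8] (row B8 above).

Answer: {a: +, b: +, c: +, d: ⊤, e: +, f: ⊤}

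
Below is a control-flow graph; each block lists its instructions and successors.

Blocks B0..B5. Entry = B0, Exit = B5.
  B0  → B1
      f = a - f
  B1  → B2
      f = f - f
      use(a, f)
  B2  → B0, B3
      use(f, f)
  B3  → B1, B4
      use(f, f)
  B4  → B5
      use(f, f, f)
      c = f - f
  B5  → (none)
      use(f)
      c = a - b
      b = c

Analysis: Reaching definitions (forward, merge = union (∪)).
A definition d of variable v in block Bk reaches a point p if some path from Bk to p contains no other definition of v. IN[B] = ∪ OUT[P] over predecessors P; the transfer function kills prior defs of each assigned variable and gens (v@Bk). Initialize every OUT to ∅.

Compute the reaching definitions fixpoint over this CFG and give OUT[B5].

Fixpoint table:
  B0: | IN={f@B1} | OUT={f@B0}
  B1: | IN={f@B0, f@B1} | OUT={f@B1}
  B2: | IN={f@B1} | OUT={f@B1}
  B3: | IN={f@B1} | OUT={f@B1}
  B4: | IN={f@B1} | OUT={c@B4, f@B1}
  B5: | IN={c@B4, f@B1} | OUT={b@B5, c@B5, f@B1}

Merge at B5: IN[B5] = OUT[B4] = {c@B4, f@B1}
Applying B5's transfer function to that IN value gives OUT[B5] (row B5 above).

Answer: {b@B5, c@B5, f@B1}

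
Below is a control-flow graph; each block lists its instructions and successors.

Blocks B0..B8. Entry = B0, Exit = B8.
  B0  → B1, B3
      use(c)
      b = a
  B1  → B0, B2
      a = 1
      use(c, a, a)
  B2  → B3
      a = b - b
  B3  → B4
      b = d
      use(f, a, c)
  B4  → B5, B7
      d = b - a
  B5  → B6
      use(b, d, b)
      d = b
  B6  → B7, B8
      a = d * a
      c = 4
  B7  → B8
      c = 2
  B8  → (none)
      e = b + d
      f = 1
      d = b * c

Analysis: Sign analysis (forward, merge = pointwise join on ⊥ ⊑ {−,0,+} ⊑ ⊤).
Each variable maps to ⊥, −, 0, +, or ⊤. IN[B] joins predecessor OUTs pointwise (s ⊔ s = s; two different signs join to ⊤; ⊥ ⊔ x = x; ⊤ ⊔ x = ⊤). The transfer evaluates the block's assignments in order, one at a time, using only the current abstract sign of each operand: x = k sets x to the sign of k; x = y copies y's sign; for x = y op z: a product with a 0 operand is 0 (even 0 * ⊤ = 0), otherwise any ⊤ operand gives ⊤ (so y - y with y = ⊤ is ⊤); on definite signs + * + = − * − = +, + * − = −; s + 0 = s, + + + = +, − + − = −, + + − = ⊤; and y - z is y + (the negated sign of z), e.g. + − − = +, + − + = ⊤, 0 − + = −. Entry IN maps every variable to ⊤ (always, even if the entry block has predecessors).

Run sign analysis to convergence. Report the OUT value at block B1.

Answer: {a: +, b: ⊤, c: ⊤, d: ⊤, e: ⊤, f: ⊤}

Trace:
Per-block solution:
  B0: | IN=(all ⊤) | OUT=(all ⊤)
  B1: | IN=(all ⊤) | OUT={a:+; rest ⊤}
  B2: | IN={a:+; rest ⊤} | OUT=(all ⊤)
  B3: | IN=(all ⊤) | OUT=(all ⊤)
  B4: | IN=(all ⊤) | OUT=(all ⊤)
  B5: | IN=(all ⊤) | OUT=(all ⊤)
  B6: | IN=(all ⊤) | OUT={c:+; rest ⊤}
  B7: | IN=(all ⊤) | OUT={c:+; rest ⊤}
  B8: | IN={c:+; rest ⊤} | OUT={c:+, f:+; rest ⊤}

Merge at B1: IN[B1] = OUT[B0] = {a: ⊤, b: ⊤, c: ⊤, d: ⊤, e: ⊤, f: ⊤}
Applying B1's transfer function to that IN value gives OUT[B1] (row B1 above).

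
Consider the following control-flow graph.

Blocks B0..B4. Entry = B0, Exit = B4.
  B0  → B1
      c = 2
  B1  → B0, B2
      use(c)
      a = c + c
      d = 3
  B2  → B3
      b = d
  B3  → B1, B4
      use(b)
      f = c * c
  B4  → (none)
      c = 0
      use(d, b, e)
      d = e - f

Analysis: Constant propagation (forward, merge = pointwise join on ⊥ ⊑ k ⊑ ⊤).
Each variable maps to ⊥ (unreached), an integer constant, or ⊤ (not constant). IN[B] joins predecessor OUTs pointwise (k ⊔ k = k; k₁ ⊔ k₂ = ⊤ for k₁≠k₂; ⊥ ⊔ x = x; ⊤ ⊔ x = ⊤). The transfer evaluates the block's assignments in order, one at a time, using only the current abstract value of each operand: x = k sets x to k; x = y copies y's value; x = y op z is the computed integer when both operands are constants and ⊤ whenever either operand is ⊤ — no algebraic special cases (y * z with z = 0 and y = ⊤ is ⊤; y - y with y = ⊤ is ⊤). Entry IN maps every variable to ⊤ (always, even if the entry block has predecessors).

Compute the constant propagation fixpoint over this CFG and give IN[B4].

Per-block solution:
  B0:   IN=(all ⊤)   OUT={c:2; rest ⊤}
  B1:   IN={c:2; rest ⊤}   OUT={a:4, c:2, d:3; rest ⊤}
  B2:   IN={a:4, c:2, d:3; rest ⊤}   OUT={a:4, b:3, c:2, d:3; rest ⊤}
  B3:   IN={a:4, b:3, c:2, d:3; rest ⊤}   OUT={a:4, b:3, c:2, d:3, f:4; rest ⊤}
  B4:   IN={a:4, b:3, c:2, d:3, f:4; rest ⊤}   OUT={a:4, b:3, c:0, f:4; rest ⊤}

Merge at B4: IN[B4] = OUT[B3] = {a: 4, b: 3, c: 2, d: 3, e: ⊤, f: 4}

Answer: {a: 4, b: 3, c: 2, d: 3, e: ⊤, f: 4}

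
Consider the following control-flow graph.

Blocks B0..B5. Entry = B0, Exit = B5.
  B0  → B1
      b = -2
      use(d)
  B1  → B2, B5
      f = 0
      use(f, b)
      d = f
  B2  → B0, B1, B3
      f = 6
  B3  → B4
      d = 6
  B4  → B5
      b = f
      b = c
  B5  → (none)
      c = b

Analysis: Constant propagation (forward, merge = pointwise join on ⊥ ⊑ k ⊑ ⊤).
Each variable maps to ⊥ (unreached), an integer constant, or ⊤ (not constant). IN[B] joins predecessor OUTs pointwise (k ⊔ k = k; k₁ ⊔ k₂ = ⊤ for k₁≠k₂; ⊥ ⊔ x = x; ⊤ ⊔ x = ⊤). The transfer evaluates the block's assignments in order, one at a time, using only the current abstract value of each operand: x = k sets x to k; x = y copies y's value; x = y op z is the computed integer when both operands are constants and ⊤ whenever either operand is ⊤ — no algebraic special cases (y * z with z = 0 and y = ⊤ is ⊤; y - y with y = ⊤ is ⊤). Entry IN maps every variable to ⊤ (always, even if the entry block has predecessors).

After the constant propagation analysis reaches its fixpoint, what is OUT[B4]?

Converged values:
  B0:   IN=(all ⊤)   OUT={b:-2; rest ⊤}
  B1:   IN={b:-2; rest ⊤}   OUT={b:-2, d:0, f:0; rest ⊤}
  B2:   IN={b:-2, d:0, f:0; rest ⊤}   OUT={b:-2, d:0, f:6; rest ⊤}
  B3:   IN={b:-2, d:0, f:6; rest ⊤}   OUT={b:-2, d:6, f:6; rest ⊤}
  B4:   IN={b:-2, d:6, f:6; rest ⊤}   OUT={d:6, f:6; rest ⊤}
  B5:   IN=(all ⊤)   OUT=(all ⊤)

Merge at B4: IN[B4] = OUT[B3] = {a: ⊤, b: -2, c: ⊤, d: 6, e: ⊤, f: 6}
Applying B4's transfer function to that IN value gives OUT[B4] (row B4 above).

Answer: {a: ⊤, b: ⊤, c: ⊤, d: 6, e: ⊤, f: 6}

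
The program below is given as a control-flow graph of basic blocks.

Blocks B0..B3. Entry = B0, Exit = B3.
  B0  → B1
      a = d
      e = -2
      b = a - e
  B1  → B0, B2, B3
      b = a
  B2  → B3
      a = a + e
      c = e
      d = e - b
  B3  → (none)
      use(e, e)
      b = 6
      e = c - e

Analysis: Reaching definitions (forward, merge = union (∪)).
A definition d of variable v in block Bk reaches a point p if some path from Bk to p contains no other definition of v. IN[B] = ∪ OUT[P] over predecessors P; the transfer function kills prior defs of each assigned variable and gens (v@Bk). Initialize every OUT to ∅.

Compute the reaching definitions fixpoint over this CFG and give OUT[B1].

Converged values:
  B0: | IN={a@B0, b@B1, e@B0} | OUT={a@B0, b@B0, e@B0}
  B1: | IN={a@B0, b@B0, e@B0} | OUT={a@B0, b@B1, e@B0}
  B2: | IN={a@B0, b@B1, e@B0} | OUT={a@B2, b@B1, c@B2, d@B2, e@B0}
  B3: | IN={a@B0, a@B2, b@B1, c@B2, d@B2, e@B0} | OUT={a@B0, a@B2, b@B3, c@B2, d@B2, e@B3}

Merge at B1: IN[B1] = OUT[B0] = {a@B0, b@B0, e@B0}
Applying B1's transfer function to that IN value gives OUT[B1] (row B1 above).

Answer: {a@B0, b@B1, e@B0}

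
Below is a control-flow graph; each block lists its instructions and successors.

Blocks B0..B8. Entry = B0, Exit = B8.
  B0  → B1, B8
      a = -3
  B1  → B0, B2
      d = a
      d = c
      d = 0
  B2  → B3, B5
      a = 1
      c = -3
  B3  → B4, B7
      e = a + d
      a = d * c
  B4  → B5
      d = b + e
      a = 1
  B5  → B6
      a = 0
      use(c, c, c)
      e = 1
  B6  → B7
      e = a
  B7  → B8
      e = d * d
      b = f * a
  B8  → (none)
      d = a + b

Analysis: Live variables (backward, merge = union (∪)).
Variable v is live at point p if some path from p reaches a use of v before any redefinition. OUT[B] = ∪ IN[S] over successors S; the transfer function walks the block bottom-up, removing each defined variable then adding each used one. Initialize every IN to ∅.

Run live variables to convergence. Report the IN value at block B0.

Converged values:
  B0:  IN={b, c, f}  OUT={a, b, c, f}
  B1:  IN={a, b, c, f}  OUT={b, c, d, f}
  B2:  IN={b, d, f}  OUT={a, b, c, d, f}
  B3:  IN={a, b, c, d, f}  OUT={a, b, c, d, e, f}
  B4:  IN={b, c, e, f}  OUT={c, d, f}
  B5:  IN={c, d, f}  OUT={a, d, f}
  B6:  IN={a, d, f}  OUT={a, d, f}
  B7:  IN={a, d, f}  OUT={a, b}
  B8:  IN={a, b}  OUT={}

Merge at B0: OUT[B0] = IN[B1] ⊔ IN[B8] = {a, b, c, f}
Applying B0's transfer function to that OUT value gives IN[B0] (row B0 above).

Answer: {b, c, f}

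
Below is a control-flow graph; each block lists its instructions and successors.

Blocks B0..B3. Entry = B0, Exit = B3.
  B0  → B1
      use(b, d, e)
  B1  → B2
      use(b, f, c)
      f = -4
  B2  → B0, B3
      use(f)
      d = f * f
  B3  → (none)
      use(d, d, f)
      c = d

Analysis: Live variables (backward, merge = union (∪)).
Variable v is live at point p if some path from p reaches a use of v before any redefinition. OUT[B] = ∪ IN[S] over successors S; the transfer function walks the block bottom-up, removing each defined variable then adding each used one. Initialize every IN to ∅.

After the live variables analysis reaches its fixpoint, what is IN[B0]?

Answer: {b, c, d, e, f}

Trace:
Converged values:
  B0:   IN={b, c, d, e, f}   OUT={b, c, e, f}
  B1:   IN={b, c, e, f}   OUT={b, c, e, f}
  B2:   IN={b, c, e, f}   OUT={b, c, d, e, f}
  B3:   IN={d, f}   OUT={}

Merge at B0: OUT[B0] = IN[B1] = {b, c, e, f}
Applying B0's transfer function to that OUT value gives IN[B0] (row B0 above).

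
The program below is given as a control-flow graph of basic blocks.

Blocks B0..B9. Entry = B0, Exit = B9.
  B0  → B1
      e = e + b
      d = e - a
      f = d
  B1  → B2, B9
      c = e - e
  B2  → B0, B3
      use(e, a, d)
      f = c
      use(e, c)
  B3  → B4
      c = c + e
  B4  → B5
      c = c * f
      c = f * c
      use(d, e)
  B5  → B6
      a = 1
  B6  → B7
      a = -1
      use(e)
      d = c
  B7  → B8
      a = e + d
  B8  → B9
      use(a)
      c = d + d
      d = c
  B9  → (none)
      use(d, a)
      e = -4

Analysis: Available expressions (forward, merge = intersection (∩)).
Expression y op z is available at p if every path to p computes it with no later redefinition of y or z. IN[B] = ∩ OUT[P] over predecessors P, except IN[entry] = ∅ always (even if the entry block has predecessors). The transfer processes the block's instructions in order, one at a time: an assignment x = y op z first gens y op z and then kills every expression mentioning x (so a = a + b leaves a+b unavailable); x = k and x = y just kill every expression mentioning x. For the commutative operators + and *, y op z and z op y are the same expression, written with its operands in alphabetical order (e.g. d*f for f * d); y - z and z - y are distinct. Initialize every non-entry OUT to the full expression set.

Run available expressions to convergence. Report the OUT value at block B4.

Answer: {e-a, e-e}

Trace:
Converged values:
  B0:   IN={}   OUT={e-a}
  B1:   IN={e-a}   OUT={e-a, e-e}
  B2:   IN={e-a, e-e}   OUT={e-a, e-e}
  B3:   IN={e-a, e-e}   OUT={e-a, e-e}
  B4:   IN={e-a, e-e}   OUT={e-a, e-e}
  B5:   IN={e-a, e-e}   OUT={e-e}
  B6:   IN={e-e}   OUT={e-e}
  B7:   IN={e-e}   OUT={d+e, e-e}
  B8:   IN={d+e, e-e}   OUT={e-e}
  B9:   IN={e-e}   OUT={}

Merge at B4: IN[B4] = OUT[B3] = {e-a, e-e}
Applying B4's transfer function to that IN value gives OUT[B4] (row B4 above).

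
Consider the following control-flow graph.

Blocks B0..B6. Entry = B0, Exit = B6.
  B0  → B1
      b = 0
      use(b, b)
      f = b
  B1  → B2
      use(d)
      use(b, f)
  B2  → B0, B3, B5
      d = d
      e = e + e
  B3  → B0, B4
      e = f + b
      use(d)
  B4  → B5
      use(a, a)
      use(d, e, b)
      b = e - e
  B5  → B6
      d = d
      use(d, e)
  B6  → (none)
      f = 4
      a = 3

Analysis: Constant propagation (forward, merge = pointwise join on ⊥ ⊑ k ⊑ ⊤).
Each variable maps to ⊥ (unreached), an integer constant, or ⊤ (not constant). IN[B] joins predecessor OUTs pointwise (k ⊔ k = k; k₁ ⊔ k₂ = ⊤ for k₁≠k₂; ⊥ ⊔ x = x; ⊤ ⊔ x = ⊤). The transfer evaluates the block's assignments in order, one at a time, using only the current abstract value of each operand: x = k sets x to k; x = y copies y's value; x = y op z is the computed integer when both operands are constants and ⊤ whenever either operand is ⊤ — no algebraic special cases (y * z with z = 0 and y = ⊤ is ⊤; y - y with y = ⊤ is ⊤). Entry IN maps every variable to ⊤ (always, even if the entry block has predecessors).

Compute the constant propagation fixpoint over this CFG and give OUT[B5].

Per-block solution:
  B0: | IN=(all ⊤) | OUT={b:0, f:0; rest ⊤}
  B1: | IN={b:0, f:0; rest ⊤} | OUT={b:0, f:0; rest ⊤}
  B2: | IN={b:0, f:0; rest ⊤} | OUT={b:0, f:0; rest ⊤}
  B3: | IN={b:0, f:0; rest ⊤} | OUT={b:0, e:0, f:0; rest ⊤}
  B4: | IN={b:0, e:0, f:0; rest ⊤} | OUT={b:0, e:0, f:0; rest ⊤}
  B5: | IN={b:0, f:0; rest ⊤} | OUT={b:0, f:0; rest ⊤}
  B6: | IN={b:0, f:0; rest ⊤} | OUT={a:3, b:0, f:4; rest ⊤}

Merge at B5: IN[B5] = OUT[B2] ⊔ OUT[B4] = {a: ⊤, b: 0, c: ⊤, d: ⊤, e: ⊤, f: 0}
Applying B5's transfer function to that IN value gives OUT[B5] (row B5 above).

Answer: {a: ⊤, b: 0, c: ⊤, d: ⊤, e: ⊤, f: 0}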